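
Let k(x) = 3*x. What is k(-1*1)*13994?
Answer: -41982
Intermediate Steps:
k(-1*1)*13994 = (3*(-1*1))*13994 = (3*(-1))*13994 = -3*13994 = -41982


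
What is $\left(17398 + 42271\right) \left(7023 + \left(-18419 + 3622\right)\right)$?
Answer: $-463866806$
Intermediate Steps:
$\left(17398 + 42271\right) \left(7023 + \left(-18419 + 3622\right)\right) = 59669 \left(7023 - 14797\right) = 59669 \left(-7774\right) = -463866806$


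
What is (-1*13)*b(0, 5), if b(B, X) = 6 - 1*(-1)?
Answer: -91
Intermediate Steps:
b(B, X) = 7 (b(B, X) = 6 + 1 = 7)
(-1*13)*b(0, 5) = -1*13*7 = -13*7 = -91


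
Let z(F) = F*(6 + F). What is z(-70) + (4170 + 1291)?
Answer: 9941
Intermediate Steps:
z(-70) + (4170 + 1291) = -70*(6 - 70) + (4170 + 1291) = -70*(-64) + 5461 = 4480 + 5461 = 9941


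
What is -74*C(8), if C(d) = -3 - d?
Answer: 814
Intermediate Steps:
-74*C(8) = -74*(-3 - 1*8) = -74*(-3 - 8) = -74*(-11) = 814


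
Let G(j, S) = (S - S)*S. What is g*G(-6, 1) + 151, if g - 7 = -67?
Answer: 151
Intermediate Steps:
G(j, S) = 0 (G(j, S) = 0*S = 0)
g = -60 (g = 7 - 67 = -60)
g*G(-6, 1) + 151 = -60*0 + 151 = 0 + 151 = 151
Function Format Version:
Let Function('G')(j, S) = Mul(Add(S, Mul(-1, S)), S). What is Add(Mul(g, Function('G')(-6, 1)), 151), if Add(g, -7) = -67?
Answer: 151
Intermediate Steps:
Function('G')(j, S) = 0 (Function('G')(j, S) = Mul(0, S) = 0)
g = -60 (g = Add(7, -67) = -60)
Add(Mul(g, Function('G')(-6, 1)), 151) = Add(Mul(-60, 0), 151) = Add(0, 151) = 151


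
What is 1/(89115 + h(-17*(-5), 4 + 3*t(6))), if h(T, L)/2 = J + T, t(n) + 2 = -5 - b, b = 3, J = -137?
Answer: 1/89011 ≈ 1.1235e-5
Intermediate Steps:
t(n) = -10 (t(n) = -2 + (-5 - 1*3) = -2 + (-5 - 3) = -2 - 8 = -10)
h(T, L) = -274 + 2*T (h(T, L) = 2*(-137 + T) = -274 + 2*T)
1/(89115 + h(-17*(-5), 4 + 3*t(6))) = 1/(89115 + (-274 + 2*(-17*(-5)))) = 1/(89115 + (-274 + 2*85)) = 1/(89115 + (-274 + 170)) = 1/(89115 - 104) = 1/89011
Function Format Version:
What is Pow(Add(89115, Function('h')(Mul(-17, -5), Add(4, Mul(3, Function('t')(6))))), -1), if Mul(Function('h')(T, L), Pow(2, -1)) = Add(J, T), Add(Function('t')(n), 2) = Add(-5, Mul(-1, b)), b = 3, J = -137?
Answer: Rational(1, 89011) ≈ 1.1235e-5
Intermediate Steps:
Function('t')(n) = -10 (Function('t')(n) = Add(-2, Add(-5, Mul(-1, 3))) = Add(-2, Add(-5, -3)) = Add(-2, -8) = -10)
Function('h')(T, L) = Add(-274, Mul(2, T)) (Function('h')(T, L) = Mul(2, Add(-137, T)) = Add(-274, Mul(2, T)))
Pow(Add(89115, Function('h')(Mul(-17, -5), Add(4, Mul(3, Function('t')(6))))), -1) = Pow(Add(89115, Add(-274, Mul(2, Mul(-17, -5)))), -1) = Pow(Add(89115, Add(-274, Mul(2, 85))), -1) = Pow(Add(89115, Add(-274, 170)), -1) = Pow(Add(89115, -104), -1) = Pow(89011, -1) = Rational(1, 89011)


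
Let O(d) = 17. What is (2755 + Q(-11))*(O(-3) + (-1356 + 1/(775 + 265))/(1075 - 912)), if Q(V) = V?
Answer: 504759143/21190 ≈ 23821.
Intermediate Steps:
(2755 + Q(-11))*(O(-3) + (-1356 + 1/(775 + 265))/(1075 - 912)) = (2755 - 11)*(17 + (-1356 + 1/(775 + 265))/(1075 - 912)) = 2744*(17 + (-1356 + 1/1040)/163) = 2744*(17 + (-1356 + 1/1040)*(1/163)) = 2744*(17 - 1410239/1040*1/163) = 2744*(17 - 1410239/169520) = 2744*(1471601/169520) = 504759143/21190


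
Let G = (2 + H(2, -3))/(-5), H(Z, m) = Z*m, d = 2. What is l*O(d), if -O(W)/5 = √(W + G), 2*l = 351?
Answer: -351*√70/2 ≈ -1468.3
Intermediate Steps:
l = 351/2 (l = (½)*351 = 351/2 ≈ 175.50)
G = ⅘ (G = (2 + 2*(-3))/(-5) = (2 - 6)*(-⅕) = -4*(-⅕) = ⅘ ≈ 0.80000)
O(W) = -5*√(⅘ + W) (O(W) = -5*√(W + ⅘) = -5*√(⅘ + W))
l*O(d) = 351*(-√(20 + 25*2))/2 = 351*(-√(20 + 50))/2 = 351*(-√70)/2 = -351*√70/2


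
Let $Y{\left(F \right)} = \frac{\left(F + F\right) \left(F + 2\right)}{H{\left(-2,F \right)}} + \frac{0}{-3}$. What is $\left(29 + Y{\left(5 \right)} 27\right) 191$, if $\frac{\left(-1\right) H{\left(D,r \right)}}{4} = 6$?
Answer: $- \frac{38009}{4} \approx -9502.3$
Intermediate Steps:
$H{\left(D,r \right)} = -24$ ($H{\left(D,r \right)} = \left(-4\right) 6 = -24$)
$Y{\left(F \right)} = - \frac{F \left(2 + F\right)}{12}$ ($Y{\left(F \right)} = \frac{\left(F + F\right) \left(F + 2\right)}{-24} + \frac{0}{-3} = 2 F \left(2 + F\right) \left(- \frac{1}{24}\right) + 0 \left(- \frac{1}{3}\right) = 2 F \left(2 + F\right) \left(- \frac{1}{24}\right) + 0 = - \frac{F \left(2 + F\right)}{12} + 0 = - \frac{F \left(2 + F\right)}{12}$)
$\left(29 + Y{\left(5 \right)} 27\right) 191 = \left(29 + \left(- \frac{1}{12}\right) 5 \left(2 + 5\right) 27\right) 191 = \left(29 + \left(- \frac{1}{12}\right) 5 \cdot 7 \cdot 27\right) 191 = \left(29 - \frac{315}{4}\right) 191 = \left(- \frac{199}{4}\right) 191 = - \frac{38009}{4}$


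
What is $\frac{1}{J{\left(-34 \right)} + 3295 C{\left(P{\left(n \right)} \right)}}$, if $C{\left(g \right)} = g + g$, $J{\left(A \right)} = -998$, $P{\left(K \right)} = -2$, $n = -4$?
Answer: $- \frac{1}{14178} \approx -7.0532 \cdot 10^{-5}$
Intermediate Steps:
$C{\left(g \right)} = 2 g$
$\frac{1}{J{\left(-34 \right)} + 3295 C{\left(P{\left(n \right)} \right)}} = \frac{1}{-998 + 3295 \cdot 2 \left(-2\right)} = \frac{1}{-998 + 3295 \left(-4\right)} = \frac{1}{-998 - 13180} = \frac{1}{-14178} = - \frac{1}{14178}$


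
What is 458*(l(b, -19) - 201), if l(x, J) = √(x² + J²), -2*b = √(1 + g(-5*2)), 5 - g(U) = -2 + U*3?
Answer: -92058 + 229*√1482 ≈ -83242.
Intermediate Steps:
g(U) = 7 - 3*U (g(U) = 5 - (-2 + U*3) = 5 - (-2 + 3*U) = 5 + (2 - 3*U) = 7 - 3*U)
b = -√38/2 (b = -√(1 + (7 - (-15)*2))/2 = -√(1 + (7 - 3*(-10)))/2 = -√(1 + (7 + 30))/2 = -√(1 + 37)/2 = -√38/2 ≈ -3.0822)
l(x, J) = √(J² + x²)
458*(l(b, -19) - 201) = 458*(√((-19)² + (-√38/2)²) - 201) = 458*(√(361 + 19/2) - 201) = 458*(√(741/2) - 201) = 458*(√1482/2 - 201) = 458*(-201 + √1482/2) = -92058 + 229*√1482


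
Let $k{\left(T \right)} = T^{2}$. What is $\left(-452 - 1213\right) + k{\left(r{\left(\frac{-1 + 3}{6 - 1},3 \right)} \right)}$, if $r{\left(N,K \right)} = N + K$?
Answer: $- \frac{41336}{25} \approx -1653.4$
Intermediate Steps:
$r{\left(N,K \right)} = K + N$
$\left(-452 - 1213\right) + k{\left(r{\left(\frac{-1 + 3}{6 - 1},3 \right)} \right)} = \left(-452 - 1213\right) + \left(3 + \frac{-1 + 3}{6 - 1}\right)^{2} = -1665 + \left(3 + \frac{2}{5}\right)^{2} = -1665 + \left(\frac{17}{5}\right)^{2} = -1665 + \frac{289}{25} = - \frac{41336}{25}$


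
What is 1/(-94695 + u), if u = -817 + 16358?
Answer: -1/79154 ≈ -1.2634e-5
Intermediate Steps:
u = 15541
1/(-94695 + u) = 1/(-94695 + 15541) = 1/(-79154) = -1/79154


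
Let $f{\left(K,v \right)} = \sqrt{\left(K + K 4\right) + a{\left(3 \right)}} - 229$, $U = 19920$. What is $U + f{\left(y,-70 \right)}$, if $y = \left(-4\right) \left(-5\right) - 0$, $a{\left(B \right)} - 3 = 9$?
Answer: $19691 + 4 \sqrt{7} \approx 19702.0$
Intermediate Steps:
$a{\left(B \right)} = 12$ ($a{\left(B \right)} = 3 + 9 = 12$)
$y = 20$ ($y = 20 + 0 = 20$)
$f{\left(K,v \right)} = -229 + \sqrt{12 + 5 K}$ ($f{\left(K,v \right)} = \sqrt{\left(K + K 4\right) + 12} - 229 = \sqrt{\left(K + 4 K\right) + 12} - 229 = \sqrt{5 K + 12} - 229 = \sqrt{12 + 5 K} - 229 = -229 + \sqrt{12 + 5 K}$)
$U + f{\left(y,-70 \right)} = 19920 - \left(229 - \sqrt{12 + 5 \cdot 20}\right) = 19920 - \left(229 - \sqrt{12 + 100}\right) = 19920 - \left(229 - \sqrt{112}\right) = 19920 - \left(229 - 4 \sqrt{7}\right) = 19691 + 4 \sqrt{7}$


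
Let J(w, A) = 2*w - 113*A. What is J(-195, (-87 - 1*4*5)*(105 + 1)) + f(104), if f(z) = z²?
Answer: 1292072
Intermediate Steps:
J(w, A) = -113*A + 2*w
J(-195, (-87 - 1*4*5)*(105 + 1)) + f(104) = (-113*(-87 - 1*4*5)*(105 + 1) + 2*(-195)) + 104² = (-113*(-87 - 4*5)*106 - 390) + 10816 = (-113*(-87 - 20)*106 - 390) + 10816 = (-(-12091)*106 - 390) + 10816 = (-113*(-11342) - 390) + 10816 = (1281646 - 390) + 10816 = 1281256 + 10816 = 1292072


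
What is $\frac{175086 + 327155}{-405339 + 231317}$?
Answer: $- \frac{502241}{174022} \approx -2.8861$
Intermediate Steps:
$\frac{175086 + 327155}{-405339 + 231317} = \frac{502241}{-174022} = 502241 \left(- \frac{1}{174022}\right) = - \frac{502241}{174022}$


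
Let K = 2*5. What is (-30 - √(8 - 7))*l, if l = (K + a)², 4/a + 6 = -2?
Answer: -11191/4 ≈ -2797.8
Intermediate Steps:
a = -½ (a = 4/(-6 - 2) = 4/(-8) = 4*(-⅛) = -½ ≈ -0.50000)
K = 10
l = 361/4 (l = (10 - ½)² = (19/2)² = 361/4 ≈ 90.250)
(-30 - √(8 - 7))*l = (-30 - √(8 - 7))*(361/4) = (-30 - √1)*(361/4) = (-30 - 1*1)*(361/4) = (-30 - 1)*(361/4) = -31*361/4 = -11191/4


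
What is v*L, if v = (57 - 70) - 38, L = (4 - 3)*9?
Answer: -459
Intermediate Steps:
L = 9 (L = 1*9 = 9)
v = -51 (v = -13 - 38 = -51)
v*L = -51*9 = -459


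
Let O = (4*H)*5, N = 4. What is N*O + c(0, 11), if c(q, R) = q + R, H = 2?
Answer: 171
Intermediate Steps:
c(q, R) = R + q
O = 40 (O = (4*2)*5 = 8*5 = 40)
N*O + c(0, 11) = 4*40 + (11 + 0) = 160 + 11 = 171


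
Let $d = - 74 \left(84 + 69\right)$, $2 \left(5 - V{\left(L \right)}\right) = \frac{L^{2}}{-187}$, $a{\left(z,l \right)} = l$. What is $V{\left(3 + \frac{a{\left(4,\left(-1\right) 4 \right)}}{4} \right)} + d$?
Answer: $- \frac{2116277}{187} \approx -11317.0$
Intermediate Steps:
$V{\left(L \right)} = 5 + \frac{L^{2}}{374}$ ($V{\left(L \right)} = 5 - \frac{\frac{1}{-187} L^{2}}{2} = 5 - \frac{\left(- \frac{1}{187}\right) L^{2}}{2} = 5 + \frac{L^{2}}{374}$)
$d = -11322$ ($d = \left(-74\right) 153 = -11322$)
$V{\left(3 + \frac{a{\left(4,\left(-1\right) 4 \right)}}{4} \right)} + d = \left(5 + \frac{\left(3 + \frac{\left(-1\right) 4}{4}\right)^{2}}{374}\right) - 11322 = \left(5 + \frac{\left(3 + \frac{1}{4} \left(-4\right)\right)^{2}}{374}\right) - 11322 = \left(5 + \frac{\left(3 - 1\right)^{2}}{374}\right) - 11322 = \left(5 + \frac{2^{2}}{374}\right) - 11322 = \left(5 + \frac{1}{374} \cdot 4\right) - 11322 = \left(5 + \frac{2}{187}\right) - 11322 = \frac{937}{187} - 11322 = - \frac{2116277}{187}$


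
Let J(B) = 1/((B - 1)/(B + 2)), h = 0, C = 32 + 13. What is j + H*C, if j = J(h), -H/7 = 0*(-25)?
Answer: -2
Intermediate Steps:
H = 0 (H = -0*(-25) = -7*0 = 0)
C = 45
J(B) = (2 + B)/(-1 + B) (J(B) = 1/((-1 + B)/(2 + B)) = (2 + B)/(-1 + B))
j = -2 (j = (2 + 0)/(-1 + 0) = 2/(-1) = -1*2 = -2)
j + H*C = -2 + 0*45 = -2 + 0 = -2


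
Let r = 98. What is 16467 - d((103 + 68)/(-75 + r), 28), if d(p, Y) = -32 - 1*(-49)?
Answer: 16450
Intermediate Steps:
d(p, Y) = 17 (d(p, Y) = -32 + 49 = 17)
16467 - d((103 + 68)/(-75 + r), 28) = 16467 - 1*17 = 16467 - 17 = 16450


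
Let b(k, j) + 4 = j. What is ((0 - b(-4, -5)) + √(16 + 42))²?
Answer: (9 + √58)² ≈ 276.08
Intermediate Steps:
b(k, j) = -4 + j
((0 - b(-4, -5)) + √(16 + 42))² = ((0 - (-4 - 5)) + √(16 + 42))² = ((0 - 1*(-9)) + √58)² = ((0 + 9) + √58)² = (9 + √58)²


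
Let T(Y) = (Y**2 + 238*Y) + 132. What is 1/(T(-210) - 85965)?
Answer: -1/91713 ≈ -1.0904e-5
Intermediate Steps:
T(Y) = 132 + Y**2 + 238*Y
1/(T(-210) - 85965) = 1/((132 + (-210)**2 + 238*(-210)) - 85965) = 1/((132 + 44100 - 49980) - 85965) = 1/(-5748 - 85965) = 1/(-91713) = -1/91713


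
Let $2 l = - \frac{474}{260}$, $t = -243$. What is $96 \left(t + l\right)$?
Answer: $- \frac{1522008}{65} \approx -23416.0$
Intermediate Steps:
$l = - \frac{237}{260}$ ($l = \frac{\left(-474\right) \frac{1}{260}}{2} = \frac{1}{2} \left(- \frac{237}{130}\right) = - \frac{237}{260} \approx -0.91154$)
$96 \left(t + l\right) = 96 \left(-243 - \frac{237}{260}\right) = 96 \left(- \frac{63417}{260}\right) = - \frac{1522008}{65}$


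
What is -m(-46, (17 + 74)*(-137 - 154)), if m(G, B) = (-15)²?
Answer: -225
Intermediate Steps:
m(G, B) = 225
-m(-46, (17 + 74)*(-137 - 154)) = -1*225 = -225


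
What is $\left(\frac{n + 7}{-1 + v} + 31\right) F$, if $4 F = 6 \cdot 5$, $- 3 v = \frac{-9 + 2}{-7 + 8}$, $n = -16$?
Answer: $\frac{1455}{8} \approx 181.88$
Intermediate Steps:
$v = \frac{7}{3}$ ($v = - \frac{\left(-9 + 2\right) \frac{1}{-7 + 8}}{3} = - \frac{\left(-7\right) 1^{-1}}{3} = - \frac{\left(-7\right) 1}{3} = \left(- \frac{1}{3}\right) \left(-7\right) = \frac{7}{3} \approx 2.3333$)
$F = \frac{15}{2}$ ($F = \frac{6 \cdot 5}{4} = \frac{1}{4} \cdot 30 = \frac{15}{2} \approx 7.5$)
$\left(\frac{n + 7}{-1 + v} + 31\right) F = \left(\frac{-16 + 7}{-1 + \frac{7}{3}} + 31\right) \frac{15}{2} = \left(- \frac{9}{\frac{4}{3}} + 31\right) \frac{15}{2} = \left(\left(-9\right) \frac{3}{4} + 31\right) \frac{15}{2} = \left(- \frac{27}{4} + 31\right) \frac{15}{2} = \frac{97}{4} \cdot \frac{15}{2} = \frac{1455}{8}$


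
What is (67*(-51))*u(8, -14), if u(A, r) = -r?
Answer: -47838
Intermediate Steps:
(67*(-51))*u(8, -14) = (67*(-51))*(-1*(-14)) = -3417*14 = -47838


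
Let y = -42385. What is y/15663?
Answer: -42385/15663 ≈ -2.7061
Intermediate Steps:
y/15663 = -42385/15663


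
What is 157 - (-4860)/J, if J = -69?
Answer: 1991/23 ≈ 86.565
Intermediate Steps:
157 - (-4860)/J = 157 - (-4860)/(-69) = 157 - (-4860)*(-1)/69 = 157 - 36*45/23 = 157 - 1620/23 = 1991/23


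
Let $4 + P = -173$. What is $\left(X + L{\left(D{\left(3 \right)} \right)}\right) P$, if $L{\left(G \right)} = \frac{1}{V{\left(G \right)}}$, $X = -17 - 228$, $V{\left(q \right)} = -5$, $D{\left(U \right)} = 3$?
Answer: $\frac{217002}{5} \approx 43400.0$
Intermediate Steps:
$P = -177$ ($P = -4 - 173 = -177$)
$X = -245$
$L{\left(G \right)} = - \frac{1}{5}$ ($L{\left(G \right)} = \frac{1}{-5} = - \frac{1}{5}$)
$\left(X + L{\left(D{\left(3 \right)} \right)}\right) P = \left(-245 - \frac{1}{5}\right) \left(-177\right) = \left(- \frac{1226}{5}\right) \left(-177\right) = \frac{217002}{5}$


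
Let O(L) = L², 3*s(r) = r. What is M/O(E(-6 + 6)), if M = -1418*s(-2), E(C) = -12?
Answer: 709/108 ≈ 6.5648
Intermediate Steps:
s(r) = r/3
M = 2836/3 (M = -1418*(-2)/3 = -1418*(-⅔) = 2836/3 ≈ 945.33)
M/O(E(-6 + 6)) = 2836/(3*((-12)²)) = (2836/3)/144 = (2836/3)*(1/144) = 709/108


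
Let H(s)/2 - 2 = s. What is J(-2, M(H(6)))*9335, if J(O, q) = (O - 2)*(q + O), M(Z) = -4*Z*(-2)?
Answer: -4704840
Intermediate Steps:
H(s) = 4 + 2*s
M(Z) = 8*Z
J(O, q) = (-2 + O)*(O + q)
J(-2, M(H(6)))*9335 = ((-2)² - 2*(-2) - 16*(4 + 2*6) - 16*(4 + 2*6))*9335 = (4 + 4 - 16*(4 + 12) - 16*(4 + 12))*9335 = (4 + 4 - 16*16 - 16*16)*9335 = (4 + 4 - 2*128 - 2*128)*9335 = (4 + 4 - 256 - 256)*9335 = -504*9335 = -4704840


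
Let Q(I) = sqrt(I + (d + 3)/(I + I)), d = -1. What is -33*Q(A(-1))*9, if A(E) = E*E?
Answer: -297*sqrt(2) ≈ -420.02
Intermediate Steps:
A(E) = E**2
Q(I) = sqrt(I + 1/I) (Q(I) = sqrt(I + (-1 + 3)/(I + I)) = sqrt(I + 2/((2*I))) = sqrt(I + 2*(1/(2*I))) = sqrt(I + 1/I))
-33*Q(A(-1))*9 = -33*sqrt((-1)**2 + 1/((-1)**2))*9 = -33*sqrt(1 + 1/1)*9 = -33*sqrt(1 + 1)*9 = -33*sqrt(2)*9 = -297*sqrt(2)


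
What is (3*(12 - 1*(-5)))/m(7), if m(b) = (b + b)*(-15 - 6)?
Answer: -17/98 ≈ -0.17347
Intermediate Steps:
m(b) = -42*b (m(b) = (2*b)*(-21) = -42*b)
(3*(12 - 1*(-5)))/m(7) = (3*(12 - 1*(-5)))/((-42*7)) = (3*(12 + 5))/(-294) = (3*17)*(-1/294) = 51*(-1/294) = -17/98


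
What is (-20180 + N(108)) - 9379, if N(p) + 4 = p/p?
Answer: -29562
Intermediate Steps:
N(p) = -3 (N(p) = -4 + p/p = -4 + 1 = -3)
(-20180 + N(108)) - 9379 = (-20180 - 3) - 9379 = -20183 - 9379 = -29562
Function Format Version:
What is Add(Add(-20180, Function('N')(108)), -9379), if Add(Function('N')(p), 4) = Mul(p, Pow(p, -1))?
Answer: -29562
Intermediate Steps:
Function('N')(p) = -3 (Function('N')(p) = Add(-4, Mul(p, Pow(p, -1))) = Add(-4, 1) = -3)
Add(Add(-20180, Function('N')(108)), -9379) = Add(Add(-20180, -3), -9379) = Add(-20183, -9379) = -29562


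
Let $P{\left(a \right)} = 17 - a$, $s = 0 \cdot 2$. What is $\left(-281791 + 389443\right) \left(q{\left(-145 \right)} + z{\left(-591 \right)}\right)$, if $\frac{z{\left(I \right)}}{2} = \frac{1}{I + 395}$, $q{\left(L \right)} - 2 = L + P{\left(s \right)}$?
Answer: $- \frac{664697274}{49} \approx -1.3565 \cdot 10^{7}$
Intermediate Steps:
$s = 0$
$q{\left(L \right)} = 19 + L$ ($q{\left(L \right)} = 2 + \left(L + \left(17 - 0\right)\right) = 2 + \left(L + \left(17 + 0\right)\right) = 2 + \left(L + 17\right) = 2 + \left(17 + L\right) = 19 + L$)
$z{\left(I \right)} = \frac{2}{395 + I}$ ($z{\left(I \right)} = \frac{2}{I + 395} = \frac{2}{395 + I}$)
$\left(-281791 + 389443\right) \left(q{\left(-145 \right)} + z{\left(-591 \right)}\right) = \left(-281791 + 389443\right) \left(\left(19 - 145\right) + \frac{2}{395 - 591}\right) = 107652 \left(-126 + \frac{2}{-196}\right) = 107652 \left(-126 + 2 \left(- \frac{1}{196}\right)\right) = 107652 \left(-126 - \frac{1}{98}\right) = 107652 \left(- \frac{12349}{98}\right) = - \frac{664697274}{49}$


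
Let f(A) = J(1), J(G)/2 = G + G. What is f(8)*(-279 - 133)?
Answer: -1648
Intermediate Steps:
J(G) = 4*G (J(G) = 2*(G + G) = 2*(2*G) = 4*G)
f(A) = 4 (f(A) = 4*1 = 4)
f(8)*(-279 - 133) = 4*(-279 - 133) = 4*(-412) = -1648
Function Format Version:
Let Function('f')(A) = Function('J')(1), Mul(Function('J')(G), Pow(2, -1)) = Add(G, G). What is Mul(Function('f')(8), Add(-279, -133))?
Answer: -1648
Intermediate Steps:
Function('J')(G) = Mul(4, G) (Function('J')(G) = Mul(2, Add(G, G)) = Mul(2, Mul(2, G)) = Mul(4, G))
Function('f')(A) = 4 (Function('f')(A) = Mul(4, 1) = 4)
Mul(Function('f')(8), Add(-279, -133)) = Mul(4, Add(-279, -133)) = Mul(4, -412) = -1648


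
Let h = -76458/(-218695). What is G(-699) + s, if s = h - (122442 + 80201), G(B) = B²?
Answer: 62537661268/218695 ≈ 2.8596e+5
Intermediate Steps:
h = 76458/218695 (h = -76458*(-1/218695) = 76458/218695 ≈ 0.34961)
s = -44316934427/218695 (s = 76458/218695 - (122442 + 80201) = 76458/218695 - 1*202643 = 76458/218695 - 202643 = -44316934427/218695 ≈ -2.0264e+5)
G(-699) + s = (-699)² - 44316934427/218695 = 488601 - 44316934427/218695 = 62537661268/218695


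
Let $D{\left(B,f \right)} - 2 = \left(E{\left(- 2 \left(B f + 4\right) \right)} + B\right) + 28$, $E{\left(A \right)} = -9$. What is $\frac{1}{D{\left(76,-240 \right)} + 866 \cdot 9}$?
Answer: $\frac{1}{7891} \approx 0.00012673$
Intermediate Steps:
$D{\left(B,f \right)} = 21 + B$ ($D{\left(B,f \right)} = 2 + \left(\left(-9 + B\right) + 28\right) = 2 + \left(19 + B\right) = 21 + B$)
$\frac{1}{D{\left(76,-240 \right)} + 866 \cdot 9} = \frac{1}{\left(21 + 76\right) + 866 \cdot 9} = \frac{1}{97 + 7794} = \frac{1}{7891}$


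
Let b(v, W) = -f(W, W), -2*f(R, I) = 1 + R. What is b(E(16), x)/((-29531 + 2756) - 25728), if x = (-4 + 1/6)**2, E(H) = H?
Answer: -565/3780216 ≈ -0.00014946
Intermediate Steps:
f(R, I) = -1/2 - R/2 (f(R, I) = -(1 + R)/2 = -1/2 - R/2)
x = 529/36 (x = (-4 + 1/6)**2 = (-23/6)**2 = 529/36 ≈ 14.694)
b(v, W) = 1/2 + W/2 (b(v, W) = -(-1/2 - W/2) = 1/2 + W/2)
b(E(16), x)/((-29531 + 2756) - 25728) = (1/2 + (1/2)*(529/36))/((-29531 + 2756) - 25728) = (1/2 + 529/72)/(-26775 - 25728) = (565/72)/(-52503) = (565/72)*(-1/52503) = -565/3780216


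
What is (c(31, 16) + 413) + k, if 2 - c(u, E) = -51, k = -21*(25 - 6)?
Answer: 67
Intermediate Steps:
k = -399 (k = -21*19 = -399)
c(u, E) = 53 (c(u, E) = 2 - 1*(-51) = 2 + 51 = 53)
(c(31, 16) + 413) + k = (53 + 413) - 399 = 466 - 399 = 67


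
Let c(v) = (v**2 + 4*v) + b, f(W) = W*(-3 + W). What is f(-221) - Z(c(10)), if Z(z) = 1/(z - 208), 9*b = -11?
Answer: 30841001/623 ≈ 49504.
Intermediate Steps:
b = -11/9 (b = (1/9)*(-11) = -11/9 ≈ -1.2222)
c(v) = -11/9 + v**2 + 4*v (c(v) = (v**2 + 4*v) - 11/9 = -11/9 + v**2 + 4*v)
Z(z) = 1/(-208 + z)
f(-221) - Z(c(10)) = -221*(-3 - 221) - 1/(-208 + (-11/9 + 10**2 + 4*10)) = -221*(-224) - 1/(-208 + (-11/9 + 100 + 40)) = 49504 - 1/(-208 + 1249/9) = 49504 - 1/(-623/9) = 49504 - 1*(-9/623) = 49504 + 9/623 = 30841001/623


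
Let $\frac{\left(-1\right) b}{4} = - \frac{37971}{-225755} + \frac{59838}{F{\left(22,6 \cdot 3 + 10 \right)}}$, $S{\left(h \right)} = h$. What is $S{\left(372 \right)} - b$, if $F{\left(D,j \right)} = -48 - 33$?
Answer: $- \frac{15740052832}{6095385} \approx -2582.3$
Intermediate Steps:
$F{\left(D,j \right)} = -81$
$b = \frac{18007536052}{6095385}$ ($b = - 4 \left(- \frac{37971}{-225755} + \frac{59838}{-81}\right) = - 4 \left(\left(-37971\right) \left(- \frac{1}{225755}\right) + 59838 \left(- \frac{1}{81}\right)\right) = - 4 \left(\frac{37971}{225755} - \frac{19946}{27}\right) = \left(-4\right) \left(- \frac{4501884013}{6095385}\right) = \frac{18007536052}{6095385} \approx 2954.3$)
$S{\left(372 \right)} - b = 372 - \frac{18007536052}{6095385} = - \frac{15740052832}{6095385}$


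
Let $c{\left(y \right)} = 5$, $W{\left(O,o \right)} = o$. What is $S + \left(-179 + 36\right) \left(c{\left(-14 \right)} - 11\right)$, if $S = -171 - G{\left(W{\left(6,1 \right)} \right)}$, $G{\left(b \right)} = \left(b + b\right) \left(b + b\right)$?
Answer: $683$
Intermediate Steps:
$G{\left(b \right)} = 4 b^{2}$ ($G{\left(b \right)} = 2 b 2 b = 4 b^{2}$)
$S = -175$ ($S = -171 - 4 \cdot 1^{2} = -171 - 4 \cdot 1 = -171 - 4 = -175$)
$S + \left(-179 + 36\right) \left(c{\left(-14 \right)} - 11\right) = -175 + \left(-179 + 36\right) \left(5 - 11\right) = -175 - -858 = -175 + 858 = 683$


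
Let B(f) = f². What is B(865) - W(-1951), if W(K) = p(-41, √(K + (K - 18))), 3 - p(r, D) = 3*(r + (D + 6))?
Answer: 748117 + 84*I*√5 ≈ 7.4812e+5 + 187.83*I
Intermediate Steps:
p(r, D) = -15 - 3*D - 3*r (p(r, D) = 3 - 3*(r + (D + 6)) = 3 - 3*(r + (6 + D)) = 3 - 3*(6 + D + r) = 3 - (18 + 3*D + 3*r) = 3 + (-18 - 3*D - 3*r) = -15 - 3*D - 3*r)
W(K) = 108 - 3*√(-18 + 2*K) (W(K) = -15 - 3*√(K + (K - 18)) - 3*(-41) = -15 - 3*√(K + (-18 + K)) + 123 = -15 - 3*√(-18 + 2*K) + 123 = 108 - 3*√(-18 + 2*K))
B(865) - W(-1951) = 865² - (108 - 3*√(-18 + 2*(-1951))) = 748225 - (108 - 3*√(-18 - 3902)) = 748225 - (108 - 84*I*√5) = 748225 + (-108 + 84*I*√5) = 748117 + 84*I*√5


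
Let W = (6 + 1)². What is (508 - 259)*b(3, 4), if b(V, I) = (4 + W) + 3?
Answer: 13944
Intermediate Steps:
W = 49 (W = 7² = 49)
b(V, I) = 56 (b(V, I) = (4 + 49) + 3 = 53 + 3 = 56)
(508 - 259)*b(3, 4) = (508 - 259)*56 = 249*56 = 13944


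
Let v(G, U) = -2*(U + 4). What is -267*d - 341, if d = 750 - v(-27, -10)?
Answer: -197387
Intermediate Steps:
v(G, U) = -8 - 2*U (v(G, U) = -2*(4 + U) = -8 - 2*U)
d = 738 (d = 750 - (-8 - 2*(-10)) = 750 - (-8 + 20) = 750 - 1*12 = 750 - 12 = 738)
-267*d - 341 = -267*738 - 341 = -197046 - 341 = -197387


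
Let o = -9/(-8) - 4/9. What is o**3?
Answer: 117649/373248 ≈ 0.31520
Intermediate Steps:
o = 49/72 (o = -9*(-1/8) - 4*1/9 = 9/8 - 4/9 = 49/72 ≈ 0.68056)
o**3 = (49/72)**3 = 117649/373248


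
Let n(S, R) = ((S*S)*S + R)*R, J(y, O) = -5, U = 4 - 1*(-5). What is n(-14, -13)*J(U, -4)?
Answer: -179205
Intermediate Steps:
U = 9 (U = 4 + 5 = 9)
n(S, R) = R*(R + S**3) (n(S, R) = (S**2*S + R)*R = (S**3 + R)*R = (R + S**3)*R = R*(R + S**3))
n(-14, -13)*J(U, -4) = -13*(-13 + (-14)**3)*(-5) = -13*(-13 - 2744)*(-5) = -13*(-2757)*(-5) = 35841*(-5) = -179205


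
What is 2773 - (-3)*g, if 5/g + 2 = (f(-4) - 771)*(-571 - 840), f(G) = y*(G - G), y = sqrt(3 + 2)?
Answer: 3016688482/1087879 ≈ 2773.0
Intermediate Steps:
y = sqrt(5) ≈ 2.2361
f(G) = 0 (f(G) = sqrt(5)*(G - G) = sqrt(5)*0 = 0)
g = 5/1087879 (g = 5/(-2 + (0 - 771)*(-571 - 840)) = 5/(-2 - 771*(-1411)) = 5/(-2 + 1087881) = 5/1087879 ≈ 4.5961e-6)
2773 - (-3)*g = 2773 - (-3)*5/1087879 = 2773 - 1*(-15/1087879) = 2773 + 15/1087879 = 3016688482/1087879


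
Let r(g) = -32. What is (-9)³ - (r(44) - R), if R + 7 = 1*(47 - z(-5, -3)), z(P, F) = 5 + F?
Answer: -659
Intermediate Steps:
R = 38 (R = -7 + 1*(47 - (5 - 3)) = -7 + 1*(47 - 1*2) = -7 + 1*(47 - 2) = -7 + 1*45 = -7 + 45 = 38)
(-9)³ - (r(44) - R) = (-9)³ - (-32 - 1*38) = -729 - (-32 - 38) = -729 - 1*(-70) = -729 + 70 = -659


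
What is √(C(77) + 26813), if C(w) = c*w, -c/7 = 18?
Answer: √17111 ≈ 130.81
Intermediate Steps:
c = -126 (c = -7*18 = -126)
C(w) = -126*w
√(C(77) + 26813) = √(-126*77 + 26813) = √(-9702 + 26813) = √17111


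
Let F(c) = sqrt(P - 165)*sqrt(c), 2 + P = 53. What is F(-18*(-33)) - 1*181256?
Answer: -181256 + 18*I*sqrt(209) ≈ -1.8126e+5 + 260.22*I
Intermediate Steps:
P = 51 (P = -2 + 53 = 51)
F(c) = I*sqrt(114)*sqrt(c) (F(c) = sqrt(51 - 165)*sqrt(c) = sqrt(-114)*sqrt(c) = (I*sqrt(114))*sqrt(c) = I*sqrt(114)*sqrt(c))
F(-18*(-33)) - 1*181256 = I*sqrt(114)*sqrt(-18*(-33)) - 1*181256 = I*sqrt(114)*sqrt(594) - 181256 = I*sqrt(114)*(3*sqrt(66)) - 181256 = 18*I*sqrt(209) - 181256 = -181256 + 18*I*sqrt(209)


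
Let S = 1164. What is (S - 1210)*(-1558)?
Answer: 71668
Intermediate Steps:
(S - 1210)*(-1558) = (1164 - 1210)*(-1558) = -46*(-1558) = 71668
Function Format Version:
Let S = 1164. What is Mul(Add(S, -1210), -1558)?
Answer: 71668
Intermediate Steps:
Mul(Add(S, -1210), -1558) = Mul(Add(1164, -1210), -1558) = Mul(-46, -1558) = 71668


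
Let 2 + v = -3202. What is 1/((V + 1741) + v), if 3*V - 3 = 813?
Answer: -1/1191 ≈ -0.00083963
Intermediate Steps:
v = -3204 (v = -2 - 3202 = -3204)
V = 272 (V = 1 + (⅓)*813 = 1 + 271 = 272)
1/((V + 1741) + v) = 1/((272 + 1741) - 3204) = 1/(2013 - 3204) = 1/(-1191) = -1/1191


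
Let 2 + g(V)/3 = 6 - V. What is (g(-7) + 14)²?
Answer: 2209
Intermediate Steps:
g(V) = 12 - 3*V (g(V) = -6 + 3*(6 - V) = -6 + (18 - 3*V) = 12 - 3*V)
(g(-7) + 14)² = ((12 - 3*(-7)) + 14)² = ((12 + 21) + 14)² = (33 + 14)² = 47² = 2209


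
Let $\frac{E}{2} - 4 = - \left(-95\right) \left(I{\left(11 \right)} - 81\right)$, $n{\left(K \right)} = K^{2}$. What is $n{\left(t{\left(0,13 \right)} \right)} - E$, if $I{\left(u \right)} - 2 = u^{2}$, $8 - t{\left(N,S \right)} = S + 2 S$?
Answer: $-7027$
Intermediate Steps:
$t{\left(N,S \right)} = 8 - 3 S$ ($t{\left(N,S \right)} = 8 - \left(S + 2 S\right) = 8 - 3 S$)
$I{\left(u \right)} = 2 + u^{2}$
$E = 7988$ ($E = 8 + 2 \left(- \left(-95\right) \left(\left(2 + 11^{2}\right) - 81\right)\right) = 8 + 2 \left(- \left(-95\right) \left(\left(2 + 121\right) - 81\right)\right) = 8 + 2 \left(- \left(-95\right) \left(123 - 81\right)\right) = 8 + 2 \left(- \left(-95\right) 42\right) = 8 + 2 \left(\left(-1\right) \left(-3990\right)\right) = 8 + 2 \cdot 3990 = 8 + 7980 = 7988$)
$n{\left(t{\left(0,13 \right)} \right)} - E = \left(8 - 39\right)^{2} - 7988 = \left(-31\right)^{2} - 7988 = 961 - 7988 = -7027$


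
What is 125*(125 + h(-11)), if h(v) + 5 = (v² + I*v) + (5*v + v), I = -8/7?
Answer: 164125/7 ≈ 23446.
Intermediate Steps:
I = -8/7 (I = -8*⅐ = -8/7 ≈ -1.1429)
h(v) = -5 + v² + 34*v/7 (h(v) = -5 + ((v² - 8*v/7) + (5*v + v)) = -5 + ((v² - 8*v/7) + 6*v) = -5 + (v² + 34*v/7) = -5 + v² + 34*v/7)
125*(125 + h(-11)) = 125*(125 + (-5 + (-11)² + (34/7)*(-11))) = 125*(125 + (-5 + 121 - 374/7)) = 125*(125 + 438/7) = 125*(1313/7) = 164125/7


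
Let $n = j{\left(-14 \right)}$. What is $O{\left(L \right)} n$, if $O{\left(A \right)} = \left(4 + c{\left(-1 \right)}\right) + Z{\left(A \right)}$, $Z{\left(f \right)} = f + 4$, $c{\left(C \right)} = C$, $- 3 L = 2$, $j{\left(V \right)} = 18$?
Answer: $114$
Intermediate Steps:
$n = 18$
$L = - \frac{2}{3}$ ($L = \left(- \frac{1}{3}\right) 2 = - \frac{2}{3} \approx -0.66667$)
$Z{\left(f \right)} = 4 + f$
$O{\left(A \right)} = 7 + A$ ($O{\left(A \right)} = \left(4 - 1\right) + \left(4 + A\right) = 3 + \left(4 + A\right) = 7 + A$)
$O{\left(L \right)} n = \left(7 - \frac{2}{3}\right) 18 = \frac{19}{3} \cdot 18 = 114$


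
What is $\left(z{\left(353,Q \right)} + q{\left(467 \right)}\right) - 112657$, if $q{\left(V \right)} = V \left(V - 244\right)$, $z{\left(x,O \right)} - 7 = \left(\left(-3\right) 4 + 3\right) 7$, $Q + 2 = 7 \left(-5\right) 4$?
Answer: $-8572$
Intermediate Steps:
$Q = -142$ ($Q = -2 + 7 \left(-5\right) 4 = -2 - 140 = -142$)
$z{\left(x,O \right)} = -56$ ($z{\left(x,O \right)} = 7 + \left(\left(-3\right) 4 + 3\right) 7 = 7 + \left(-12 + 3\right) 7 = 7 - 63 = -56$)
$q{\left(V \right)} = V \left(-244 + V\right)$
$\left(z{\left(353,Q \right)} + q{\left(467 \right)}\right) - 112657 = \left(-56 + 467 \left(-244 + 467\right)\right) - 112657 = \left(-56 + 467 \cdot 223\right) - 112657 = \left(-56 + 104141\right) - 112657 = 104085 - 112657 = -8572$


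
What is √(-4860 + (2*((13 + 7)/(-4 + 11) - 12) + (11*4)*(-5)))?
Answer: 2*I*√62454/7 ≈ 71.402*I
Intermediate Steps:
√(-4860 + (2*((13 + 7)/(-4 + 11) - 12) + (11*4)*(-5))) = √(-4860 + (2*(20/7 - 12) + 44*(-5))) = √(-4860 + (2*(20*(⅐) - 12) - 220)) = √(-4860 + (2*(20/7 - 12) - 220)) = √(-4860 + (2*(-64/7) - 220)) = √(-4860 + (-128/7 - 220)) = √(-4860 - 1668/7) = √(-35688/7) = 2*I*√62454/7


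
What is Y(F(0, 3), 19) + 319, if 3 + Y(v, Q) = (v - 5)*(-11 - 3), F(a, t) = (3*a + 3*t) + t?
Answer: 218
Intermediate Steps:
F(a, t) = 3*a + 4*t
Y(v, Q) = 67 - 14*v (Y(v, Q) = -3 + (v - 5)*(-11 - 3) = -3 + (-5 + v)*(-14) = -3 + (70 - 14*v) = 67 - 14*v)
Y(F(0, 3), 19) + 319 = (67 - 14*(3*0 + 4*3)) + 319 = (67 - 14*(0 + 12)) + 319 = (67 - 14*12) + 319 = (67 - 168) + 319 = -101 + 319 = 218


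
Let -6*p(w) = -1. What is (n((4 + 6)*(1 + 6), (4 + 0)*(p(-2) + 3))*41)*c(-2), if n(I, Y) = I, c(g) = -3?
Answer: -8610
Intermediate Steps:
p(w) = ⅙ (p(w) = -⅙*(-1) = ⅙)
(n((4 + 6)*(1 + 6), (4 + 0)*(p(-2) + 3))*41)*c(-2) = (((4 + 6)*(1 + 6))*41)*(-3) = ((10*7)*41)*(-3) = (70*41)*(-3) = 2870*(-3) = -8610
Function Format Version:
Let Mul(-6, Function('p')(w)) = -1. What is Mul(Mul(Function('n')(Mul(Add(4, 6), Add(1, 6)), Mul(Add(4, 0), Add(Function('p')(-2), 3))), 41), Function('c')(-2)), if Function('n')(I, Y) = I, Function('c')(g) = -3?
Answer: -8610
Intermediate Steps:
Function('p')(w) = Rational(1, 6) (Function('p')(w) = Mul(Rational(-1, 6), -1) = Rational(1, 6))
Mul(Mul(Function('n')(Mul(Add(4, 6), Add(1, 6)), Mul(Add(4, 0), Add(Function('p')(-2), 3))), 41), Function('c')(-2)) = Mul(Mul(Mul(Add(4, 6), Add(1, 6)), 41), -3) = Mul(Mul(Mul(10, 7), 41), -3) = Mul(Mul(70, 41), -3) = Mul(2870, -3) = -8610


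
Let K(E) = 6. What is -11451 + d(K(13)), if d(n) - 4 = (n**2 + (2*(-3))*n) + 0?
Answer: -11447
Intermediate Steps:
d(n) = 4 + n**2 - 6*n (d(n) = 4 + ((n**2 + (2*(-3))*n) + 0) = 4 + ((n**2 - 6*n) + 0) = 4 + (n**2 - 6*n) = 4 + n**2 - 6*n)
-11451 + d(K(13)) = -11451 + (4 + 6**2 - 6*6) = -11451 + (4 + 36 - 36) = -11451 + 4 = -11447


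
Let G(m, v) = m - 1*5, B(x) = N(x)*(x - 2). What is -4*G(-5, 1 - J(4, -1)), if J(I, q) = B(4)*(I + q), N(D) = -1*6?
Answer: 40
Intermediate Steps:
N(D) = -6
B(x) = 12 - 6*x (B(x) = -6*(x - 2) = -6*(-2 + x) = 12 - 6*x)
J(I, q) = -12*I - 12*q (J(I, q) = (12 - 6*4)*(I + q) = (12 - 24)*(I + q) = -12*(I + q) = -12*I - 12*q)
G(m, v) = -5 + m (G(m, v) = m - 5 = -5 + m)
-4*G(-5, 1 - J(4, -1)) = -4*(-5 - 5) = -4*(-10) = 40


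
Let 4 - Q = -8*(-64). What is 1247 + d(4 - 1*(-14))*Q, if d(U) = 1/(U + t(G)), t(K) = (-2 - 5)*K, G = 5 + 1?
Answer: 7609/6 ≈ 1268.2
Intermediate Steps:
Q = -508 (Q = 4 - (-8)*(-64) = 4 - 1*512 = 4 - 512 = -508)
G = 6
t(K) = -7*K
d(U) = 1/(-42 + U) (d(U) = 1/(U - 7*6) = 1/(U - 42) = 1/(-42 + U))
1247 + d(4 - 1*(-14))*Q = 1247 - 508/(-42 + (4 - 1*(-14))) = 1247 - 508/(-42 + (4 + 14)) = 1247 - 508/(-42 + 18) = 1247 - 508/(-24) = 1247 - 1/24*(-508) = 1247 + 127/6 = 7609/6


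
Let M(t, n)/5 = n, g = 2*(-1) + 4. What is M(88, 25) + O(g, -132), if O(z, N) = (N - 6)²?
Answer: 19169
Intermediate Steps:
g = 2 (g = -2 + 4 = 2)
M(t, n) = 5*n
O(z, N) = (-6 + N)²
M(88, 25) + O(g, -132) = 5*25 + (-6 - 132)² = 125 + (-138)² = 125 + 19044 = 19169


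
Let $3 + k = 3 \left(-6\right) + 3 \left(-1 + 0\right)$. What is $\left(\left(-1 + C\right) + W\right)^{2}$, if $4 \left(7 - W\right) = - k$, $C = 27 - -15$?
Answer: $1764$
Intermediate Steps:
$C = 42$ ($C = 27 + 15 = 42$)
$k = -24$ ($k = -3 + \left(3 \left(-6\right) + 3 \left(-1 + 0\right)\right) = -3 + \left(-18 + 3 \left(-1\right)\right) = -3 - 21 = -24$)
$W = 1$ ($W = 7 - \frac{\left(-1\right) \left(-24\right)}{4} = 7 - 6 = 1$)
$\left(\left(-1 + C\right) + W\right)^{2} = \left(\left(-1 + 42\right) + 1\right)^{2} = \left(41 + 1\right)^{2} = 42^{2} = 1764$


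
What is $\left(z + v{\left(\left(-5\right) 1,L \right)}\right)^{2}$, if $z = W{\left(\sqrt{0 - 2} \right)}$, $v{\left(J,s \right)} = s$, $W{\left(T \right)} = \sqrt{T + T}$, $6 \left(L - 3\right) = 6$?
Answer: $\left(4 + 2^{\frac{3}{4}} \sqrt{i}\right)^{2} \approx 25.514 + 12.342 i$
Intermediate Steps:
$L = 4$ ($L = 3 + \frac{1}{6} \cdot 6 = 3 + 1 = 4$)
$W{\left(T \right)} = \sqrt{2} \sqrt{T}$ ($W{\left(T \right)} = \sqrt{2 T} = \sqrt{2} \sqrt{T}$)
$z = 2^{\frac{3}{4}} \sqrt{i}$ ($z = \sqrt{2} \sqrt{\sqrt{0 - 2}} = \sqrt{2} \sqrt{\sqrt{-2}} = \sqrt{2} \sqrt{i \sqrt{2}} = \sqrt{2} \sqrt[4]{2} \sqrt{i} = 2^{\frac{3}{4}} \sqrt{i} \approx 1.1892 + 1.1892 i$)
$\left(z + v{\left(\left(-5\right) 1,L \right)}\right)^{2} = \left(2^{\frac{3}{4}} \sqrt{i} + 4\right)^{2} = \left(4 + 2^{\frac{3}{4}} \sqrt{i}\right)^{2}$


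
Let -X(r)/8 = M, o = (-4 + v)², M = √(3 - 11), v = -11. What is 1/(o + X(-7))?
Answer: 225/51137 + 16*I*√2/51137 ≈ 0.0043999 + 0.00044249*I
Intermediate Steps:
M = 2*I*√2 (M = √(-8) = 2*I*√2 ≈ 2.8284*I)
o = 225 (o = (-4 - 11)² = (-15)² = 225)
X(r) = -16*I*√2
1/(o + X(-7)) = 1/(225 - 16*I*√2)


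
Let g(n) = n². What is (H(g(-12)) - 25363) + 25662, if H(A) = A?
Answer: 443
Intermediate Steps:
(H(g(-12)) - 25363) + 25662 = ((-12)² - 25363) + 25662 = (144 - 25363) + 25662 = -25219 + 25662 = 443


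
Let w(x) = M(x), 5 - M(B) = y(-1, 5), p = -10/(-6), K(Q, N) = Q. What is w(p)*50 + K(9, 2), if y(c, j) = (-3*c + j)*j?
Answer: -1741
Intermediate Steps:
p = 5/3 (p = -10*(-1/6) = 5/3 ≈ 1.6667)
y(c, j) = j*(j - 3*c) (y(c, j) = (j - 3*c)*j = j*(j - 3*c))
M(B) = -35 (M(B) = 5 - 5*(5 - 3*(-1)) = 5 - 5*(5 + 3) = 5 - 5*8 = 5 - 1*40 = 5 - 40 = -35)
w(x) = -35
w(p)*50 + K(9, 2) = -35*50 + 9 = -1750 + 9 = -1741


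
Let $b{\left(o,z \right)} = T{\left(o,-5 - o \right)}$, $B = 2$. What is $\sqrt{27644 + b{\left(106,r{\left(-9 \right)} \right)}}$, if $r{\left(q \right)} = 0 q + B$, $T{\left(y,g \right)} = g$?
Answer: $\sqrt{27533} \approx 165.93$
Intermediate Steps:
$r{\left(q \right)} = 2$ ($r{\left(q \right)} = 0 q + 2 = 0 + 2 = 2$)
$b{\left(o,z \right)} = -5 - o$
$\sqrt{27644 + b{\left(106,r{\left(-9 \right)} \right)}} = \sqrt{27644 - 111} = \sqrt{27533}$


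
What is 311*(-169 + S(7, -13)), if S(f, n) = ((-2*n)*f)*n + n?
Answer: -792428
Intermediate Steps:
S(f, n) = n - 2*f*n² (S(f, n) = (-2*f*n)*n + n = -2*f*n² + n = n - 2*f*n²)
311*(-169 + S(7, -13)) = 311*(-169 - 13*(1 - 2*7*(-13))) = 311*(-169 - 13*(1 + 182)) = 311*(-169 - 13*183) = 311*(-169 - 2379) = 311*(-2548) = -792428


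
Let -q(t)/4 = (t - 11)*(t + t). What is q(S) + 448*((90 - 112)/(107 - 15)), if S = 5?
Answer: 3056/23 ≈ 132.87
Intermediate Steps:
q(t) = -8*t*(-11 + t) (q(t) = -4*(t - 11)*(t + t) = -4*(-11 + t)*2*t = -8*t*(-11 + t))
q(S) + 448*((90 - 112)/(107 - 15)) = 8*5*(11 - 1*5) + 448*((90 - 112)/(107 - 15)) = 8*5*(11 - 5) + 448*(-22/92) = 8*5*6 + 448*(-22*1/92) = 240 + 448*(-11/46) = 240 - 2464/23 = 3056/23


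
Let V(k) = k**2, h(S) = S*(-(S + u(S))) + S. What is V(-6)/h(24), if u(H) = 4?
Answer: -1/18 ≈ -0.055556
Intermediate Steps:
h(S) = S + S*(-4 - S) (h(S) = S*(-(S + 4)) + S = S*(-(4 + S)) + S = S*(-4 - S) + S = S + S*(-4 - S))
V(-6)/h(24) = (-6)**2/((-1*24*(3 + 24))) = 36/((-1*24*27)) = 36/(-648) = 36*(-1/648) = -1/18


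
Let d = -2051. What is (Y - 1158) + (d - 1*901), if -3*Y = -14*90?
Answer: -3690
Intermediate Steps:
Y = 420 (Y = -(-14)*90/3 = -⅓*(-1260) = 420)
(Y - 1158) + (d - 1*901) = (420 - 1158) + (-2051 - 1*901) = -738 + (-2051 - 901) = -738 - 2952 = -3690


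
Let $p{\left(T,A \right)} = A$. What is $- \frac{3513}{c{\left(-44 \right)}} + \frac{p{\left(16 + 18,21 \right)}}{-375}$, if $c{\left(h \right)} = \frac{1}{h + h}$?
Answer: $\frac{38642993}{125} \approx 3.0914 \cdot 10^{5}$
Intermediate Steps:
$c{\left(h \right)} = \frac{1}{2 h}$
$- \frac{3513}{c{\left(-44 \right)}} + \frac{p{\left(16 + 18,21 \right)}}{-375} = - \frac{3513}{\frac{1}{2} \frac{1}{-44}} + \frac{21}{-375} = - \frac{3513}{\frac{1}{2} \left(- \frac{1}{44}\right)} + 21 \left(- \frac{1}{375}\right) = - \frac{3513}{- \frac{1}{88}} - \frac{7}{125} = \left(-3513\right) \left(-88\right) - \frac{7}{125} = 309144 - \frac{7}{125} = \frac{38642993}{125}$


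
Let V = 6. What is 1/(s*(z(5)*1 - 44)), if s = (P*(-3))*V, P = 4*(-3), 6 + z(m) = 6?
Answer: -1/9504 ≈ -0.00010522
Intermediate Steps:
z(m) = 0 (z(m) = -6 + 6 = 0)
P = -12
s = 216 (s = -12*(-3)*6 = 36*6 = 216)
1/(s*(z(5)*1 - 44)) = 1/(216*(0*1 - 44)) = 1/(216*(0 - 44)) = 1/(216*(-44)) = 1/(-9504) = -1/9504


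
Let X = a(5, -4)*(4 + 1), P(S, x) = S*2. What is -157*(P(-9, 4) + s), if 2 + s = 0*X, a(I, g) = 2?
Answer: 3140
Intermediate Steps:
P(S, x) = 2*S
X = 10 (X = 2*(4 + 1) = 2*5 = 10)
s = -2 (s = -2 + 0*10 = -2 + 0 = -2)
-157*(P(-9, 4) + s) = -157*(2*(-9) - 2) = -157*(-18 - 2) = -157*(-20) = 3140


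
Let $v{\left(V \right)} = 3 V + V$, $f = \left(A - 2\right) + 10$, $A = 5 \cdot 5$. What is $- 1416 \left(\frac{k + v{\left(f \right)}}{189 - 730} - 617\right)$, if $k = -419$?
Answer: $\frac{472250160}{541} \approx 8.7292 \cdot 10^{5}$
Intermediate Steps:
$A = 25$
$f = 33$ ($f = \left(25 - 2\right) + 10 = 23 + 10 = 33$)
$v{\left(V \right)} = 4 V$
$- 1416 \left(\frac{k + v{\left(f \right)}}{189 - 730} - 617\right) = - 1416 \left(\frac{-419 + 4 \cdot 33}{189 - 730} - 617\right) = - 1416 \left(\frac{-419 + 132}{-541} - 617\right) = - 1416 \left(\left(-287\right) \left(- \frac{1}{541}\right) - 617\right) = - 1416 \left(\frac{287}{541} - 617\right) = \left(-1416\right) \left(- \frac{333510}{541}\right) = \frac{472250160}{541}$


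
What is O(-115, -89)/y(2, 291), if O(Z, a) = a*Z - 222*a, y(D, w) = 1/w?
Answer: 8727963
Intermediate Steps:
O(Z, a) = -222*a + Z*a (O(Z, a) = Z*a - 222*a = -222*a + Z*a)
O(-115, -89)/y(2, 291) = (-89*(-222 - 115))/(1/291) = (-89*(-337))/(1/291) = 29993*291 = 8727963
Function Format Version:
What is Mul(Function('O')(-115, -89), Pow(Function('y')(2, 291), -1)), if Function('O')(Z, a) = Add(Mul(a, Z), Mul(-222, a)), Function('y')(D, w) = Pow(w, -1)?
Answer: 8727963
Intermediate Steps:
Function('O')(Z, a) = Add(Mul(-222, a), Mul(Z, a)) (Function('O')(Z, a) = Add(Mul(Z, a), Mul(-222, a)) = Add(Mul(-222, a), Mul(Z, a)))
Mul(Function('O')(-115, -89), Pow(Function('y')(2, 291), -1)) = Mul(Mul(-89, Add(-222, -115)), Pow(Pow(291, -1), -1)) = Mul(Mul(-89, -337), Pow(Rational(1, 291), -1)) = Mul(29993, 291) = 8727963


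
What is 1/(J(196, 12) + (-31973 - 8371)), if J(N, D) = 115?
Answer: -1/40229 ≈ -2.4858e-5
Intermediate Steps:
1/(J(196, 12) + (-31973 - 8371)) = 1/(115 + (-31973 - 8371)) = 1/(115 - 40344) = 1/(-40229) = -1/40229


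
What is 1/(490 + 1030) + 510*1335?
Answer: 1034892001/1520 ≈ 6.8085e+5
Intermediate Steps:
1/(490 + 1030) + 510*1335 = 1/1520 + 680850 = 1034892001/1520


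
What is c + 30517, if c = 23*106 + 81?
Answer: 33036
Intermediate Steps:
c = 2519 (c = 2438 + 81 = 2519)
c + 30517 = 2519 + 30517 = 33036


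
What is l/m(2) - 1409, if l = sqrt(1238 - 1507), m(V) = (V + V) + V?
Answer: -1409 + I*sqrt(269)/6 ≈ -1409.0 + 2.7335*I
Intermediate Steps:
m(V) = 3*V (m(V) = 2*V + V = 3*V)
l = I*sqrt(269) (l = sqrt(-269) = I*sqrt(269) ≈ 16.401*I)
l/m(2) - 1409 = (I*sqrt(269))/((3*2)) - 1409 = (I*sqrt(269))/6 - 1409 = (I*sqrt(269))*(1/6) - 1409 = I*sqrt(269)/6 - 1409 = -1409 + I*sqrt(269)/6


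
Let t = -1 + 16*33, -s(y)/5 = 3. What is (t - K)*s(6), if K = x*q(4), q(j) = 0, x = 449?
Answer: -7905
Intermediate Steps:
s(y) = -15 (s(y) = -5*3 = -15)
t = 527 (t = -1 + 528 = 527)
K = 0 (K = 449*0 = 0)
(t - K)*s(6) = (527 - 1*0)*(-15) = (527 + 0)*(-15) = 527*(-15) = -7905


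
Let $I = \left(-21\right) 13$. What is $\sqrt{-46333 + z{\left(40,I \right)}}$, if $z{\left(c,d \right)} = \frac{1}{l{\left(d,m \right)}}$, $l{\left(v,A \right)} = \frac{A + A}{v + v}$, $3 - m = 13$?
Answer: $\frac{i \sqrt{4630570}}{10} \approx 215.19 i$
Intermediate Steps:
$m = -10$ ($m = 3 - 13 = -10$)
$I = -273$
$l{\left(v,A \right)} = \frac{A}{v}$ ($l{\left(v,A \right)} = \frac{2 A}{2 v} = 2 A \frac{1}{2 v} = \frac{A}{v}$)
$z{\left(c,d \right)} = - \frac{d}{10}$ ($z{\left(c,d \right)} = \frac{1}{\left(-10\right) \frac{1}{d}} = - \frac{d}{10}$)
$\sqrt{-46333 + z{\left(40,I \right)}} = \sqrt{-46333 - - \frac{273}{10}} = \sqrt{-46333 + \frac{273}{10}} = \sqrt{- \frac{463057}{10}} = \frac{i \sqrt{4630570}}{10}$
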